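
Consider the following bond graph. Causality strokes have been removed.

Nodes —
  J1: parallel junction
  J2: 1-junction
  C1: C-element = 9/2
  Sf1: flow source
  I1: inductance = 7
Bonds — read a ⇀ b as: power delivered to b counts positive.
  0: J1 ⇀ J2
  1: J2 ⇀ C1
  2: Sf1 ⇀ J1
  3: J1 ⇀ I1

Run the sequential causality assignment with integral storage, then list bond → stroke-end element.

b2 stroke at Sf1  (Sf1: flow source, stroke at near end)
b1 stroke at J2  (prefer integral on C1)
b0 stroke at J1  (only one flow-in slot at J2)
b3 stroke at I1  (0-jn J1 has e-setter on 0)

bond 0 stroke→J1
bond 1 stroke→J2
bond 2 stroke→Sf1
bond 3 stroke→I1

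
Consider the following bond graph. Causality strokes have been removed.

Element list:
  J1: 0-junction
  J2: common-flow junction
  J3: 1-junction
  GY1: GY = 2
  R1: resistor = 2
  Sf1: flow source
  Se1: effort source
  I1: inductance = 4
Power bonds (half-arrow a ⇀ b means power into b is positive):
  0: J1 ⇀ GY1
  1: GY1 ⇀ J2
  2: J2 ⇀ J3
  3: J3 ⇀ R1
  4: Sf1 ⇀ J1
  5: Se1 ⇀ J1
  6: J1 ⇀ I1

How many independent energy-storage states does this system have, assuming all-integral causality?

b4 stroke at Sf1  (Sf1 (Sf) sets flow on bond)
b5 stroke at J1  (Se1 fixes effort; stroke away)
b0 stroke at GY1  (J1: bond 5 brought effort, rest push out)
b6 stroke at I1  (J1: bond 5 brought effort, rest push out)
b1 stroke at GY1  (GY GY1: same side as bond 0)
b2 stroke at J2  (1-jn J2 has f-setter on 1)
b3 stroke at J3  (common-f at J3 fixed by 2)

1  (I1 all integral)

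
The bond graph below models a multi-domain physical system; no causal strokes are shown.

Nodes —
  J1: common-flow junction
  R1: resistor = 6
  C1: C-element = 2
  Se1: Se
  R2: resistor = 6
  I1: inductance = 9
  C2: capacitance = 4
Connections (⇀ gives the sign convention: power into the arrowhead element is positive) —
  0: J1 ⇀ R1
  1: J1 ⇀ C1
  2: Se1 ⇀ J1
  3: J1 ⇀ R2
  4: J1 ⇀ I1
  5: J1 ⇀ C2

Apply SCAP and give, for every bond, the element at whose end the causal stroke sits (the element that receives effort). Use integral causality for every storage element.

#0 stroke→J1
#1 stroke→J1
#2 stroke→J1
#3 stroke→J1
#4 stroke→I1
#5 stroke→J1

bond 2 →J1  (Se1 (Se) sets effort on bond)
bond 1 →J1  (prefer integral on C1)
bond 4 →I1  (I1 integral (f out))
bond 0 →J1  (J1 flow already set via bond 4)
bond 3 →J1  (J1: bond 4 brought flow, rest push out)
bond 5 →J1  (J1 flow already set via bond 4)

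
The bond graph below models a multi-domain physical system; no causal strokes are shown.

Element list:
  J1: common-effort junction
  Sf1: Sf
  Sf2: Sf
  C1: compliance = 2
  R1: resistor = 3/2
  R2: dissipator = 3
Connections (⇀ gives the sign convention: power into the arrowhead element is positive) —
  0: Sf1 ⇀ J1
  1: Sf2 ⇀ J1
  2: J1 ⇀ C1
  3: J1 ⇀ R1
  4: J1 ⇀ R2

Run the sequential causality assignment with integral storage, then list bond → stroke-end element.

b0 stroke→Sf1  (Sf1: flow source, stroke at near end)
b1 stroke→Sf2  (source Sf2 imposes f)
b2 stroke→J1  (prefer integral on C1)
b3 stroke→R1  (J1 effort already set via bond 2)
b4 stroke→R2  (J1: bond 2 brought effort, rest push out)

#0 |Sf1
#1 |Sf2
#2 |J1
#3 |R1
#4 |R2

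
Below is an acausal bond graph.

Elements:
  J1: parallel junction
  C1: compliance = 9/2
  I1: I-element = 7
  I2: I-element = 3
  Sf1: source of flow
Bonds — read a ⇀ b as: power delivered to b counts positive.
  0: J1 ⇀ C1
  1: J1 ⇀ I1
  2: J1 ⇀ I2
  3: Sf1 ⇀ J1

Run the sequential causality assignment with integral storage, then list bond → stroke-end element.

bond 3 →Sf1  (Sf1 (Sf) sets flow on bond)
bond 0 →J1  (C1 outputs effort q/C1)
bond 1 →I1  (J1: bond 0 brought effort, rest push out)
bond 2 →I2  (0-jn J1 has e-setter on 0)

bond 0 |J1
bond 1 |I1
bond 2 |I2
bond 3 |Sf1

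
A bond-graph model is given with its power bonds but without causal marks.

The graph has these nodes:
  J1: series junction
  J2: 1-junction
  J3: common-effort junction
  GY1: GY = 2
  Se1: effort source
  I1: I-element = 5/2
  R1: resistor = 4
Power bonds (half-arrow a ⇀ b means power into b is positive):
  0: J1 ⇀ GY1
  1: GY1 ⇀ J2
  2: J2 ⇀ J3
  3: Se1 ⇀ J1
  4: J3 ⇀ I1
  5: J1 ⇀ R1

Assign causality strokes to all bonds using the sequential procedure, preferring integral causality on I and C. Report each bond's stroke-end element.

β3 |J1  (source Se1 imposes e)
β4 |I1  (prefer integral on I1)
β2 |J3  (only one effort-in slot at J3)
β1 |J2  (J2 flow already set via bond 2)
β0 |J1  (GY GY1: same side as bond 1)
β5 |R1  (J1 needs exactly one f-in)

β0 →J1
β1 →J2
β2 →J3
β3 →J1
β4 →I1
β5 →R1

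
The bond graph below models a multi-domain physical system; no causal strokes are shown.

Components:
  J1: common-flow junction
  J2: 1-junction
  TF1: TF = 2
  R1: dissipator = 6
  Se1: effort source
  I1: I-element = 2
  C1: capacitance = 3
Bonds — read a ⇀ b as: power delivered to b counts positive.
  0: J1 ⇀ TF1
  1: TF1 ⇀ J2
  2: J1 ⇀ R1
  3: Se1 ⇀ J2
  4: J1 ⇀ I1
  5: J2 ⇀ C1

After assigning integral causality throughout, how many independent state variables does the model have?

2  (C1, I1 all integral)

β3 stroke at J2  (Se1 (Se) sets effort on bond)
β4 stroke at I1  (I1 integral (f out))
β0 stroke at J1  (J1: bond 4 brought flow, rest push out)
β2 stroke at J1  (J1 flow already set via bond 4)
β1 stroke at TF1  (through TF1, causality passes straight; one stroke at TF1)
β5 stroke at J2  (1-jn J2 has f-setter on 1)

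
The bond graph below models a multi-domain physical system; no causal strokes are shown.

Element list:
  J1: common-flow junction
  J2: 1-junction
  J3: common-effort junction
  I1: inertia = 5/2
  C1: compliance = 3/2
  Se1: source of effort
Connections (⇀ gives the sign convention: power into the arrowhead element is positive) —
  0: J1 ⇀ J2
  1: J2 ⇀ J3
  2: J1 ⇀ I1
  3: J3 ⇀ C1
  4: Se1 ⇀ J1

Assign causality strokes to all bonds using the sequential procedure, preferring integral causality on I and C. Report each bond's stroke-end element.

#0 |J1
#1 |J2
#2 |I1
#3 |J3
#4 |J1

bond 4 →J1  (Se1 fixes effort; stroke away)
bond 2 →I1  (prefer integral on I1)
bond 0 →J1  (1-jn J1 has f-setter on 2)
bond 1 →J2  (J2: bond 0 brought flow, rest push out)
bond 3 →J3  (J3: last free bond brings effort in)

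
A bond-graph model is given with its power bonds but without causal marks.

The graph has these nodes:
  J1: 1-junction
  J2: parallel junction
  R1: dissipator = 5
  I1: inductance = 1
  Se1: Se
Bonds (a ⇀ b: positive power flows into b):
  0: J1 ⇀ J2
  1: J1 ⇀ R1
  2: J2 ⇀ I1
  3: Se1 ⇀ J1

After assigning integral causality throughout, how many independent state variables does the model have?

1  (I1 all integral)

bond 3 stroke→J1  (Se1 fixes effort; stroke away)
bond 2 stroke→I1  (prefer integral on I1)
bond 0 stroke→J2  (J2 needs exactly one e-in)
bond 1 stroke→J1  (J1 flow already set via bond 0)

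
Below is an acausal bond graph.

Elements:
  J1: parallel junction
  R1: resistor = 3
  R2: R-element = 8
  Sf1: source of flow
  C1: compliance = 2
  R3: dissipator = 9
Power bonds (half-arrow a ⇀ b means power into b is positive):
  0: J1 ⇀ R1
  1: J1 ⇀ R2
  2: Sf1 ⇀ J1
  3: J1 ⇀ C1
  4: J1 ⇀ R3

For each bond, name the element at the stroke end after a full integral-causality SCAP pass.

bond 0 stroke→R1
bond 1 stroke→R2
bond 2 stroke→Sf1
bond 3 stroke→J1
bond 4 stroke→R3

b2 →Sf1  (Sf1 fixes flow; stroke at Sf1)
b3 →J1  (C1 outputs effort q/C1)
b0 →R1  (0-jn J1 has e-setter on 3)
b1 →R2  (common-e at J1 fixed by 3)
b4 →R3  (common-e at J1 fixed by 3)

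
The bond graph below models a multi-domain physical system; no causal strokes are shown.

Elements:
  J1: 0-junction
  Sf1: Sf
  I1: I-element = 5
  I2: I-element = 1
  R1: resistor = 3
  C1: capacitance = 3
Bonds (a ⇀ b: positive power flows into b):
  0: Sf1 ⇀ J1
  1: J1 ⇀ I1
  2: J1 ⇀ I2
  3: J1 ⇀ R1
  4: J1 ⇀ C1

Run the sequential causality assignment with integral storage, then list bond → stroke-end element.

b0 stroke at Sf1  (Sf1 fixes flow; stroke at Sf1)
b1 stroke at I1  (I1: I, integral causality)
b2 stroke at I2  (prefer integral on I2)
b4 stroke at J1  (C1 integral (e out))
b3 stroke at R1  (0-jn J1 has e-setter on 4)

#0 →Sf1
#1 →I1
#2 →I2
#3 →R1
#4 →J1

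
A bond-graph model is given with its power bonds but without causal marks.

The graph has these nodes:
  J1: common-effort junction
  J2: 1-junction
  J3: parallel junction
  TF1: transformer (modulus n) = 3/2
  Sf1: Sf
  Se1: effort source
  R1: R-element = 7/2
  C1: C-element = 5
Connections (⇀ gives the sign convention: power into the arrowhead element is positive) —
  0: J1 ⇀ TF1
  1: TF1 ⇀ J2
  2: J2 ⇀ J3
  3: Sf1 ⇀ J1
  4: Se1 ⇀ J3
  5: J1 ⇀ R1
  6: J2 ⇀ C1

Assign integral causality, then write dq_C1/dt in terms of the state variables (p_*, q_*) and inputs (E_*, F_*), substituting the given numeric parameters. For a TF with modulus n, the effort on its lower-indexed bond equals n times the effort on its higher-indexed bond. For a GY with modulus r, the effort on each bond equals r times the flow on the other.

b3 |Sf1  (Sf1 (Sf) sets flow on bond)
b4 |J3  (source Se1 imposes e)
b2 |J2  (J3: bond 4 brought effort, rest push out)
b6 |J2  (prefer integral on C1)
b1 |TF1  (J2: last free bond brings flow in)
b0 |J1  (TF TF1: opposite of bond 1)
b5 |R1  (J1 effort already set via bond 0)

dq_C1/dt = -9*E_Se1/14 + 3*F_Sf1/2 - 9*q_C1/70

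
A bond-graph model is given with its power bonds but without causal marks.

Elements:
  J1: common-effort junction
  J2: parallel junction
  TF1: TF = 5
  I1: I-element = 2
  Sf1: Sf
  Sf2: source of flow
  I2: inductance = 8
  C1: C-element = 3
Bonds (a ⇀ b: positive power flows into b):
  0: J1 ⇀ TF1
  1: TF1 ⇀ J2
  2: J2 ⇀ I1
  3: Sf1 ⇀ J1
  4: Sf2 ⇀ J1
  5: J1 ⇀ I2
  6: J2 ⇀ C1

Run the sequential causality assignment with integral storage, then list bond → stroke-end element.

#0 stroke→J1
#1 stroke→TF1
#2 stroke→I1
#3 stroke→Sf1
#4 stroke→Sf2
#5 stroke→I2
#6 stroke→J2

bond 3 stroke at Sf1  (Sf1: flow source, stroke at near end)
bond 4 stroke at Sf2  (Sf2 fixes flow; stroke at Sf2)
bond 2 stroke at I1  (I1: I, integral causality)
bond 5 stroke at I2  (I2 integral (f out))
bond 0 stroke at J1  (J1: last free bond brings effort in)
bond 1 stroke at TF1  (TF1: transformer flips bond 0)
bond 6 stroke at J2  (J2 needs exactly one e-in)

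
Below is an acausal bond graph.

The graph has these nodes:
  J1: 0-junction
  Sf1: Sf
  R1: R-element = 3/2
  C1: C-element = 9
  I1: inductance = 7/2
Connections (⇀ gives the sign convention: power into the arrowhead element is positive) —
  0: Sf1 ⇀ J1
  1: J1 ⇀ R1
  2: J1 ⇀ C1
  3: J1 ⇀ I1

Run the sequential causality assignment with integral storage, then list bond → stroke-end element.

b0 stroke→Sf1  (Sf1: flow source, stroke at near end)
b2 stroke→J1  (C1 outputs effort q/C1)
b1 stroke→R1  (J1: bond 2 brought effort, rest push out)
b3 stroke→I1  (common-e at J1 fixed by 2)

bond 0 stroke at Sf1
bond 1 stroke at R1
bond 2 stroke at J1
bond 3 stroke at I1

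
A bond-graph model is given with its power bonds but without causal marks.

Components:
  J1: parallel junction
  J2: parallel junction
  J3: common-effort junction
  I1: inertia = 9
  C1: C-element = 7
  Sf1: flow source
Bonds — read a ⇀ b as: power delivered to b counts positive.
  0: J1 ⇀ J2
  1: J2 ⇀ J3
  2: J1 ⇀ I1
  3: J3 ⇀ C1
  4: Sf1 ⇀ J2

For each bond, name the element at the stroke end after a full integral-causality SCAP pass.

#0 |J1
#1 |J2
#2 |I1
#3 |J3
#4 |Sf1

bond 4 |Sf1  (Sf1: flow source, stroke at near end)
bond 2 |I1  (I1 integral (f out))
bond 0 |J1  (J1 needs exactly one e-in)
bond 1 |J2  (J2: last free bond brings effort in)
bond 3 |J3  (J3: last free bond brings effort in)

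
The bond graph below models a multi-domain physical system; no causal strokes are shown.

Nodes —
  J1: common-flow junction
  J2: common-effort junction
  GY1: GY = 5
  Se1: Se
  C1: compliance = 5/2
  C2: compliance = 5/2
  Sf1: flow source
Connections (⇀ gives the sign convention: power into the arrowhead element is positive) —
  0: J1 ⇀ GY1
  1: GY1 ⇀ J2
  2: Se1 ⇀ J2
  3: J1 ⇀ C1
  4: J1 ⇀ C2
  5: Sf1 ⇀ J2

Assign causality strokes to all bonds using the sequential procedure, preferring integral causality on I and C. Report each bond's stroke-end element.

#0 stroke→GY1
#1 stroke→GY1
#2 stroke→J2
#3 stroke→J1
#4 stroke→J1
#5 stroke→Sf1

b2 |J2  (Se1 fixes effort; stroke away)
b5 |Sf1  (Sf1: flow source, stroke at near end)
b1 |GY1  (J2: bond 2 brought effort, rest push out)
b0 |GY1  (GY1: gyrator matches bond 1)
b3 |J1  (J1: bond 0 brought flow, rest push out)
b4 |J1  (J1 flow already set via bond 0)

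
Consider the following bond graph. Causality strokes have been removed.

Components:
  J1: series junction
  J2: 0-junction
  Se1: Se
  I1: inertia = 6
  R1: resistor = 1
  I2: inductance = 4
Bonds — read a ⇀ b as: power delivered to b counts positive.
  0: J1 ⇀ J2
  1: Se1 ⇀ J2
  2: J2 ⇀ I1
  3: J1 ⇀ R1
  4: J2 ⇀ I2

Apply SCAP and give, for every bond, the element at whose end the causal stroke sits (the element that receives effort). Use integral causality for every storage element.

β1 stroke→J2  (source Se1 imposes e)
β0 stroke→J1  (common-e at J2 fixed by 1)
β2 stroke→I1  (J2 effort already set via bond 1)
β4 stroke→I2  (J2 effort already set via bond 1)
β3 stroke→R1  (closing 1-jn rule on J1)

b0 →J1
b1 →J2
b2 →I1
b3 →R1
b4 →I2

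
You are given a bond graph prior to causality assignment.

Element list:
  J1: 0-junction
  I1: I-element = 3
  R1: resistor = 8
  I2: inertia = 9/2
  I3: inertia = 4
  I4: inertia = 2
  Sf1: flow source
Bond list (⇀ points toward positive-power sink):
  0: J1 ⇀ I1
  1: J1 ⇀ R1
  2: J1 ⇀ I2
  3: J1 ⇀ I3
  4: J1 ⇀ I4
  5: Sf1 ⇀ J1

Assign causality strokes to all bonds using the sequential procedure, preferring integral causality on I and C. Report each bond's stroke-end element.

bond 0 |I1
bond 1 |J1
bond 2 |I2
bond 3 |I3
bond 4 |I4
bond 5 |Sf1

β5 →Sf1  (source Sf1 imposes f)
β0 →I1  (I1 integral (f out))
β2 →I2  (I2 integral (f out))
β3 →I3  (I3 outputs flow p/I3)
β4 →I4  (I4 integral (f out))
β1 →J1  (only one effort-in slot at J1)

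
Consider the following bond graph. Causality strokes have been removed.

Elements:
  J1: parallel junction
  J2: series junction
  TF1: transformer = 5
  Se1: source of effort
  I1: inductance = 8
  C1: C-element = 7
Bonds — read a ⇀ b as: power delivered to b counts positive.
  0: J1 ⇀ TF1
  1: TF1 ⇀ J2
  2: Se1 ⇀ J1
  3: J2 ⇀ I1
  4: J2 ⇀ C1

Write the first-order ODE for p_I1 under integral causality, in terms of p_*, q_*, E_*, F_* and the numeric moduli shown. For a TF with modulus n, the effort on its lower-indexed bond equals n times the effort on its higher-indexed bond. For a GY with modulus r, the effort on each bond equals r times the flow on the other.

b2 →J1  (Se1 fixes effort; stroke away)
b0 →TF1  (0-jn J1 has e-setter on 2)
b1 →J2  (TF1 one-in-one-out from 0)
b3 →I1  (I1 integral (f out))
b4 →J2  (J2: bond 3 brought flow, rest push out)

dp_I1/dt = E_Se1/5 - q_C1/7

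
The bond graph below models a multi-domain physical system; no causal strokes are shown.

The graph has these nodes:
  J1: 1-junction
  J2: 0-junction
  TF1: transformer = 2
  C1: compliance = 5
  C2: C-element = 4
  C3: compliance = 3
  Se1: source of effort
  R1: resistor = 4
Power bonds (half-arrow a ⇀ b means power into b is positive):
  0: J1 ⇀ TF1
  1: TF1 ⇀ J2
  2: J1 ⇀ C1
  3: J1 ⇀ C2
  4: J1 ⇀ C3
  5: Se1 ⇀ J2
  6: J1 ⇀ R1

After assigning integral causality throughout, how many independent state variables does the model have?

3  (C1, C2, C3 all integral)

bond 5 stroke→J2  (Se1 fixes effort; stroke away)
bond 1 stroke→TF1  (0-jn J2 has e-setter on 5)
bond 0 stroke→J1  (TF1: transformer flips bond 1)
bond 2 stroke→J1  (C1 outputs effort q/C1)
bond 3 stroke→J1  (C2 outputs effort q/C2)
bond 4 stroke→J1  (prefer integral on C3)
bond 6 stroke→R1  (closing 1-jn rule on J1)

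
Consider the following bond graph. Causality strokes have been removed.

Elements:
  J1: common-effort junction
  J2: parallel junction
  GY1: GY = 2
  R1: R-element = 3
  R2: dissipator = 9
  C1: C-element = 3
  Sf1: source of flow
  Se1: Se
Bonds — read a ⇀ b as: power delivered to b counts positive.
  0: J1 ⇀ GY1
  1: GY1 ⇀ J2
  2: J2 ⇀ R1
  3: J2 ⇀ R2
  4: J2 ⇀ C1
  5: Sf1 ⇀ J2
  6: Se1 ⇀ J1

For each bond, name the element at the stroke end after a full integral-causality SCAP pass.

#0 |GY1
#1 |GY1
#2 |R1
#3 |R2
#4 |J2
#5 |Sf1
#6 |J1

#5 |Sf1  (Sf1 fixes flow; stroke at Sf1)
#6 |J1  (Se1 (Se) sets effort on bond)
#0 |GY1  (J1: bond 6 brought effort, rest push out)
#1 |GY1  (through GY1, causality inverts; strokes same side of GY1)
#4 |J2  (C1 outputs effort q/C1)
#2 |R1  (common-e at J2 fixed by 4)
#3 |R2  (J2 effort already set via bond 4)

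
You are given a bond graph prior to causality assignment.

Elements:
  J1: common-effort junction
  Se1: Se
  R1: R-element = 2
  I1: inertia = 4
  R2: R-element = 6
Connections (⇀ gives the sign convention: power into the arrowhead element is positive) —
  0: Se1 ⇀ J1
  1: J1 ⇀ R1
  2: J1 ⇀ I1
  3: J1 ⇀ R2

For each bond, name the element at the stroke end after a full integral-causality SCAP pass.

b0 stroke→J1
b1 stroke→R1
b2 stroke→I1
b3 stroke→R2

#0 stroke→J1  (source Se1 imposes e)
#1 stroke→R1  (J1: bond 0 brought effort, rest push out)
#2 stroke→I1  (0-jn J1 has e-setter on 0)
#3 stroke→R2  (J1 effort already set via bond 0)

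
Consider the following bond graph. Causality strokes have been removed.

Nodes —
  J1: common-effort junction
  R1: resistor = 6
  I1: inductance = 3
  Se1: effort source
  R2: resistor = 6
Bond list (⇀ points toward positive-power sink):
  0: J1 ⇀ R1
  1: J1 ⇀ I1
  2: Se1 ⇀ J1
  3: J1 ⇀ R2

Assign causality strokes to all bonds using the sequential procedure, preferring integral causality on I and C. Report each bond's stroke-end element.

b2 |J1  (source Se1 imposes e)
b0 |R1  (J1: bond 2 brought effort, rest push out)
b1 |I1  (J1: bond 2 brought effort, rest push out)
b3 |R2  (J1: bond 2 brought effort, rest push out)

b0 stroke→R1
b1 stroke→I1
b2 stroke→J1
b3 stroke→R2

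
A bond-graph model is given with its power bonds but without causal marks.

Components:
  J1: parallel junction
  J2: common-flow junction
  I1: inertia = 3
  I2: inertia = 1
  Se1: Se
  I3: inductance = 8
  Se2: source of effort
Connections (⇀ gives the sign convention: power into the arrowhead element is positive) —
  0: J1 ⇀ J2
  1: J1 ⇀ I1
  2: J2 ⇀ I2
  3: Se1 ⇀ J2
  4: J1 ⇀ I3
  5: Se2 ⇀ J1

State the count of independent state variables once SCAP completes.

3  (I1, I2, I3 all integral)

bond 3 stroke at J2  (Se1: effort source, stroke at far end)
bond 5 stroke at J1  (Se2 fixes effort; stroke away)
bond 0 stroke at J2  (common-e at J1 fixed by 5)
bond 1 stroke at I1  (common-e at J1 fixed by 5)
bond 4 stroke at I3  (J1 effort already set via bond 5)
bond 2 stroke at I2  (J2: last free bond brings flow in)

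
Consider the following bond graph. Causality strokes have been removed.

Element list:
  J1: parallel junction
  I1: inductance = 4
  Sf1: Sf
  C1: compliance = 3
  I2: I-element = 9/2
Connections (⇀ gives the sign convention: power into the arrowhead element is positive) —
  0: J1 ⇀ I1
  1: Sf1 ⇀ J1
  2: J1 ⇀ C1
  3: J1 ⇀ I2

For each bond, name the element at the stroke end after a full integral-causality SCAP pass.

#0 |I1
#1 |Sf1
#2 |J1
#3 |I2

#1 →Sf1  (Sf1 fixes flow; stroke at Sf1)
#0 →I1  (I1 outputs flow p/I1)
#2 →J1  (C1 outputs effort q/C1)
#3 →I2  (0-jn J1 has e-setter on 2)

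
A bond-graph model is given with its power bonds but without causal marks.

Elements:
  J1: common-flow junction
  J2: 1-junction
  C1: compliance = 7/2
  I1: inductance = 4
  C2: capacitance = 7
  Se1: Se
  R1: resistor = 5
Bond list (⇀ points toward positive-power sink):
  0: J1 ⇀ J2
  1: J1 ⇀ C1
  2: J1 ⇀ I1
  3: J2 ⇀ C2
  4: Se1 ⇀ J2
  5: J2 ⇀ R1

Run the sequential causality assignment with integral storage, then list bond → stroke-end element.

b4 →J2  (Se1: effort source, stroke at far end)
b1 →J1  (C1: C, integral causality)
b2 →I1  (I1: I, integral causality)
b0 →J1  (J1 flow already set via bond 2)
b3 →J2  (J2 flow already set via bond 0)
b5 →J2  (J2 flow already set via bond 0)

b0 stroke at J1
b1 stroke at J1
b2 stroke at I1
b3 stroke at J2
b4 stroke at J2
b5 stroke at J2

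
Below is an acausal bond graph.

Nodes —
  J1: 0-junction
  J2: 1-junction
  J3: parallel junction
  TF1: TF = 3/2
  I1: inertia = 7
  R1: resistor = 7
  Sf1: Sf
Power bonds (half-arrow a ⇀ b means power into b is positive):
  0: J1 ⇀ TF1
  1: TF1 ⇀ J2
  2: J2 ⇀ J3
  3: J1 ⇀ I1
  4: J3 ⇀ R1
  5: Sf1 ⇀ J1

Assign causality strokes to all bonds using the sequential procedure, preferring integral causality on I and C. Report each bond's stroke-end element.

#5 stroke at Sf1  (Sf1 fixes flow; stroke at Sf1)
#3 stroke at I1  (I1 outputs flow p/I1)
#0 stroke at J1  (closing 0-jn rule on J1)
#1 stroke at TF1  (through TF1, causality passes straight; one stroke at TF1)
#2 stroke at J2  (1-jn J2 has f-setter on 1)
#4 stroke at J3  (J3: last free bond brings effort in)

β0 stroke→J1
β1 stroke→TF1
β2 stroke→J2
β3 stroke→I1
β4 stroke→J3
β5 stroke→Sf1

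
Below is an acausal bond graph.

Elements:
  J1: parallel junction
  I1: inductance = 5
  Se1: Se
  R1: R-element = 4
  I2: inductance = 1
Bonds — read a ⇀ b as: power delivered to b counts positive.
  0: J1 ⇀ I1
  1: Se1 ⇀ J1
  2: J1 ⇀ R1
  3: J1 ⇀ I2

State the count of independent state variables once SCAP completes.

bond 1 stroke at J1  (source Se1 imposes e)
bond 0 stroke at I1  (J1 effort already set via bond 1)
bond 2 stroke at R1  (common-e at J1 fixed by 1)
bond 3 stroke at I2  (J1: bond 1 brought effort, rest push out)

2  (I1, I2 all integral)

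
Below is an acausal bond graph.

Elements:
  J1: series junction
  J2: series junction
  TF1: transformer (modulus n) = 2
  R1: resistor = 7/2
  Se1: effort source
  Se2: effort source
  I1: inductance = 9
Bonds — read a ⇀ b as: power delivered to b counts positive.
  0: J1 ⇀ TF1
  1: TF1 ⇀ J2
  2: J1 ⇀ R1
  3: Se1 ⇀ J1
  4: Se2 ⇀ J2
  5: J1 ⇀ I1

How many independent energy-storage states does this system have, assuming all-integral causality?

b3 |J1  (source Se1 imposes e)
b4 |J2  (Se2: effort source, stroke at far end)
b1 |TF1  (J2 needs exactly one f-in)
b0 |J1  (TF TF1: opposite of bond 1)
b5 |I1  (I1 outputs flow p/I1)
b2 |J1  (J1 flow already set via bond 5)

1  (I1 all integral)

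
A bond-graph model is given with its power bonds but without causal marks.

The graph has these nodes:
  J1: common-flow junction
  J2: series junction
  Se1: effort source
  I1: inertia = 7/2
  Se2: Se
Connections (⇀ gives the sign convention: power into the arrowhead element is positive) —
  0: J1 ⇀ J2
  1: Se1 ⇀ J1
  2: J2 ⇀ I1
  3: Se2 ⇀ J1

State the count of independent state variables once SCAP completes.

1  (I1 all integral)

b1 |J1  (Se1: effort source, stroke at far end)
b3 |J1  (Se2 (Se) sets effort on bond)
b0 |J2  (closing 1-jn rule on J1)
b2 |I1  (closing 1-jn rule on J2)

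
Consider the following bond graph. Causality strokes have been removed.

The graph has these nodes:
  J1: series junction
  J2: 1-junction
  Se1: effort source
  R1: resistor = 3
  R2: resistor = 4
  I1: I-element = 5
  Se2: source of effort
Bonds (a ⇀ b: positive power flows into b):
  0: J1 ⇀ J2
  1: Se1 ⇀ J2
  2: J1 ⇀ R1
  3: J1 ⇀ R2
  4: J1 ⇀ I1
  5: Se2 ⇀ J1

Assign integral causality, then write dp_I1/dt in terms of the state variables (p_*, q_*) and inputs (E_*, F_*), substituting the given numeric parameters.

#1 |J2  (Se1 (Se) sets effort on bond)
#5 |J1  (Se2 fixes effort; stroke away)
#0 |J1  (only one flow-in slot at J2)
#4 |I1  (I1: I, integral causality)
#2 |J1  (J1 flow already set via bond 4)
#3 |J1  (J1 flow already set via bond 4)

dp_I1/dt = E_Se1 + E_Se2 - 7*p_I1/5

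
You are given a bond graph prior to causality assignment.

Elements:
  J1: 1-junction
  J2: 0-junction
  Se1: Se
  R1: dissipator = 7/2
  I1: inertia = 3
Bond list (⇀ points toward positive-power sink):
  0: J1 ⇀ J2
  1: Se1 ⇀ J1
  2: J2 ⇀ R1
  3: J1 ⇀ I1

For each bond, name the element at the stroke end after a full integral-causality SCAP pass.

#1 stroke at J1  (Se1 (Se) sets effort on bond)
#3 stroke at I1  (I1: I, integral causality)
#0 stroke at J1  (common-f at J1 fixed by 3)
#2 stroke at J2  (closing 0-jn rule on J2)

b0 |J1
b1 |J1
b2 |J2
b3 |I1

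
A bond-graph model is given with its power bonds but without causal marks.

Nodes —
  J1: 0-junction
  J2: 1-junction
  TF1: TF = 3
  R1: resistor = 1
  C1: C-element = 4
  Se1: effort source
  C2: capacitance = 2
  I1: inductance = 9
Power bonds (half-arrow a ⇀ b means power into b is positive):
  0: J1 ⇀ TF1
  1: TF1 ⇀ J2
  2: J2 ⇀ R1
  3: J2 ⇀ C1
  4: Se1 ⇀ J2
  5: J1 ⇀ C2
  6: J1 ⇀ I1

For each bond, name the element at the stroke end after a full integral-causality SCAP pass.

b4 stroke at J2  (Se1 fixes effort; stroke away)
b3 stroke at J2  (C1 outputs effort q/C1)
b5 stroke at J1  (C2 integral (e out))
b0 stroke at TF1  (0-jn J1 has e-setter on 5)
b6 stroke at I1  (common-e at J1 fixed by 5)
b1 stroke at J2  (TF1: transformer flips bond 0)
b2 stroke at R1  (only one flow-in slot at J2)

b0 stroke at TF1
b1 stroke at J2
b2 stroke at R1
b3 stroke at J2
b4 stroke at J2
b5 stroke at J1
b6 stroke at I1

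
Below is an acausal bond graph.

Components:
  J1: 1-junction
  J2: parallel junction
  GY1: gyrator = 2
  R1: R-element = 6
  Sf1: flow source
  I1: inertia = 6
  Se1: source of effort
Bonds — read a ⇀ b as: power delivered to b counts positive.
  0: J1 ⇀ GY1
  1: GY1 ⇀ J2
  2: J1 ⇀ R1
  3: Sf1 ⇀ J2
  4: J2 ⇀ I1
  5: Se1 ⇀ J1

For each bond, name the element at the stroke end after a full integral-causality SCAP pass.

b3 stroke at Sf1  (Sf1: flow source, stroke at near end)
b5 stroke at J1  (source Se1 imposes e)
b4 stroke at I1  (I1: I, integral causality)
b1 stroke at J2  (J2 needs exactly one e-in)
b0 stroke at J1  (through GY1, causality inverts; strokes same side of GY1)
b2 stroke at R1  (only one flow-in slot at J1)

bond 0 stroke at J1
bond 1 stroke at J2
bond 2 stroke at R1
bond 3 stroke at Sf1
bond 4 stroke at I1
bond 5 stroke at J1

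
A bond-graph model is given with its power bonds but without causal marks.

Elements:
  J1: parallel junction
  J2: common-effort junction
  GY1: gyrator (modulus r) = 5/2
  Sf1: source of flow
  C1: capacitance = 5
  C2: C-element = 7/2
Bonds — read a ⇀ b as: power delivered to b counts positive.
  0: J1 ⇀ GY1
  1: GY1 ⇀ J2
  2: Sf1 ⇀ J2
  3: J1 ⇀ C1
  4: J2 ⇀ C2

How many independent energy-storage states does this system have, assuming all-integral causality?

#2 stroke→Sf1  (Sf1 (Sf) sets flow on bond)
#3 stroke→J1  (prefer integral on C1)
#0 stroke→GY1  (0-jn J1 has e-setter on 3)
#1 stroke→GY1  (GY GY1: same side as bond 0)
#4 stroke→J2  (J2 needs exactly one e-in)

2  (C1, C2 all integral)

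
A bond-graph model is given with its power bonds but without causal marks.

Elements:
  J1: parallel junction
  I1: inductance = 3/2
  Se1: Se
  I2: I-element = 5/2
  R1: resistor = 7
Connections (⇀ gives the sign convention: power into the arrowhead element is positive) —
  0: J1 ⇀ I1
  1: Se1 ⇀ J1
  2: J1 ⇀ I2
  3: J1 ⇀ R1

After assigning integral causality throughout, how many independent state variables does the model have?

bond 1 stroke→J1  (Se1: effort source, stroke at far end)
bond 0 stroke→I1  (0-jn J1 has e-setter on 1)
bond 2 stroke→I2  (J1 effort already set via bond 1)
bond 3 stroke→R1  (0-jn J1 has e-setter on 1)

2  (I1, I2 all integral)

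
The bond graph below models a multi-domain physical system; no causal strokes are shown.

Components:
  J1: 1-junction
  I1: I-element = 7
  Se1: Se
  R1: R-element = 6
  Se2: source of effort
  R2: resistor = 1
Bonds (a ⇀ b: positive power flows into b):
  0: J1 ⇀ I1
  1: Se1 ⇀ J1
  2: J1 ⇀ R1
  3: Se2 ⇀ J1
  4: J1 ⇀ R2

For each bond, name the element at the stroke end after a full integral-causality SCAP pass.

bond 0 |I1
bond 1 |J1
bond 2 |J1
bond 3 |J1
bond 4 |J1

b1 stroke at J1  (source Se1 imposes e)
b3 stroke at J1  (source Se2 imposes e)
b0 stroke at I1  (I1: I, integral causality)
b2 stroke at J1  (J1 flow already set via bond 0)
b4 stroke at J1  (J1: bond 0 brought flow, rest push out)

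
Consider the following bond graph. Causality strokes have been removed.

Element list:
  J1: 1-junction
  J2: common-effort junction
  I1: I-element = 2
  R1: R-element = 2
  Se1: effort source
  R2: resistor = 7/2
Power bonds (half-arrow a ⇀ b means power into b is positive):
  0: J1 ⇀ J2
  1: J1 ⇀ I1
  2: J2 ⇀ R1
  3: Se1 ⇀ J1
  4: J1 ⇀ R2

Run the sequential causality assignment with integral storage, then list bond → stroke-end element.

#3 →J1  (Se1 (Se) sets effort on bond)
#1 →I1  (I1: I, integral causality)
#0 →J1  (1-jn J1 has f-setter on 1)
#4 →J1  (1-jn J1 has f-setter on 1)
#2 →J2  (only one effort-in slot at J2)

b0 stroke→J1
b1 stroke→I1
b2 stroke→J2
b3 stroke→J1
b4 stroke→J1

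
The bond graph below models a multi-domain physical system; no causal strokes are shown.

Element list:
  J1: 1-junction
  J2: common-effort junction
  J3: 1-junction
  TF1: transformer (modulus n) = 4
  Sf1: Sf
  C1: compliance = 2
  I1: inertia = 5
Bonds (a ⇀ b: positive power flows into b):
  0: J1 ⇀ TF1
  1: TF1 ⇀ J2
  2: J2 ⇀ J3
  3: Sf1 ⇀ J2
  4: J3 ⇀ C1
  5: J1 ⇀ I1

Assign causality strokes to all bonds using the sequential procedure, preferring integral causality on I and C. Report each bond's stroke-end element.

bond 3 stroke→Sf1  (Sf1 (Sf) sets flow on bond)
bond 4 stroke→J3  (C1 integral (e out))
bond 2 stroke→J2  (only one flow-in slot at J3)
bond 1 stroke→TF1  (J2: bond 2 brought effort, rest push out)
bond 0 stroke→J1  (TF TF1: opposite of bond 1)
bond 5 stroke→I1  (J1: last free bond brings flow in)

bond 0 stroke at J1
bond 1 stroke at TF1
bond 2 stroke at J2
bond 3 stroke at Sf1
bond 4 stroke at J3
bond 5 stroke at I1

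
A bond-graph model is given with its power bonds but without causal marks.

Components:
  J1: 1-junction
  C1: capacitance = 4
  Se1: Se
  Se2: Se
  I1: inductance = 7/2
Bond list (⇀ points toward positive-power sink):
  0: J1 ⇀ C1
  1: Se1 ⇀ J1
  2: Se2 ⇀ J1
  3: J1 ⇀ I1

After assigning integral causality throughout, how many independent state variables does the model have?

β1 |J1  (Se1 (Se) sets effort on bond)
β2 |J1  (Se2 fixes effort; stroke away)
β0 |J1  (C1 integral (e out))
β3 |I1  (J1 needs exactly one f-in)

2  (C1, I1 all integral)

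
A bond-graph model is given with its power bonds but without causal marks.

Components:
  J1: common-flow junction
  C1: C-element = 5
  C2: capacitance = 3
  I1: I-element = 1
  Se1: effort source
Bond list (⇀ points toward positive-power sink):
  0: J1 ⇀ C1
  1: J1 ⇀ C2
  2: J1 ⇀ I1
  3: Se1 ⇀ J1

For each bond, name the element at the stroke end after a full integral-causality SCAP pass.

bond 0 |J1
bond 1 |J1
bond 2 |I1
bond 3 |J1

β3 stroke at J1  (source Se1 imposes e)
β0 stroke at J1  (prefer integral on C1)
β1 stroke at J1  (C2 integral (e out))
β2 stroke at I1  (J1: last free bond brings flow in)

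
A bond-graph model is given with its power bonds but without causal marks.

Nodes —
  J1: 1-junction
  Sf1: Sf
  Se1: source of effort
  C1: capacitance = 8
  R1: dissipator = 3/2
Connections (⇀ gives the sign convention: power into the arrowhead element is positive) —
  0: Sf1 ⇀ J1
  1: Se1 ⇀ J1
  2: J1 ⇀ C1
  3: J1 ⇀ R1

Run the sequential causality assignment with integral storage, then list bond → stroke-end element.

bond 0 →Sf1
bond 1 →J1
bond 2 →J1
bond 3 →J1

b0 stroke→Sf1  (Sf1 fixes flow; stroke at Sf1)
b1 stroke→J1  (Se1: effort source, stroke at far end)
b2 stroke→J1  (1-jn J1 has f-setter on 0)
b3 stroke→J1  (J1 flow already set via bond 0)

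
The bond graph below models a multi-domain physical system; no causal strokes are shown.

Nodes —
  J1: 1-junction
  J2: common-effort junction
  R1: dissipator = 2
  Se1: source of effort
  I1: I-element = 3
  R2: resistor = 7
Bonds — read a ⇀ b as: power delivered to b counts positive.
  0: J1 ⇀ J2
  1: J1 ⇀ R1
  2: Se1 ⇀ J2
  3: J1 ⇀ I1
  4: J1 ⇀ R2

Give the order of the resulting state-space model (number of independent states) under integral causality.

b2 stroke at J2  (source Se1 imposes e)
b0 stroke at J1  (common-e at J2 fixed by 2)
b3 stroke at I1  (I1 outputs flow p/I1)
b1 stroke at J1  (J1: bond 3 brought flow, rest push out)
b4 stroke at J1  (common-f at J1 fixed by 3)

1  (I1 all integral)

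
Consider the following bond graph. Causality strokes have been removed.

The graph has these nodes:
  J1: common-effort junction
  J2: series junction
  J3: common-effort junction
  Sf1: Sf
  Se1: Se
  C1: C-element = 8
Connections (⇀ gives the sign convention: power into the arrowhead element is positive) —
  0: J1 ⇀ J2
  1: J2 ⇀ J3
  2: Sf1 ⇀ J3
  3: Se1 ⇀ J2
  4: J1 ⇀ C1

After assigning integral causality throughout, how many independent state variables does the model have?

bond 2 stroke at Sf1  (source Sf1 imposes f)
bond 3 stroke at J2  (Se1 (Se) sets effort on bond)
bond 1 stroke at J3  (J3 needs exactly one e-in)
bond 0 stroke at J2  (J2: bond 1 brought flow, rest push out)
bond 4 stroke at J1  (J1: last free bond brings effort in)

1  (C1 all integral)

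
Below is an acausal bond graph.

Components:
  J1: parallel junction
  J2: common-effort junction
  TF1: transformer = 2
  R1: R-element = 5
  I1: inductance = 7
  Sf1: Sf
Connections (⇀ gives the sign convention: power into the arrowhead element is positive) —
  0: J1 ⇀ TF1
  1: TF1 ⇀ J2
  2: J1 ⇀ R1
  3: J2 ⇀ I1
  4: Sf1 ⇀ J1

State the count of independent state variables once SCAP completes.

1  (I1 all integral)

bond 4 |Sf1  (Sf1 (Sf) sets flow on bond)
bond 3 |I1  (I1: I, integral causality)
bond 1 |J2  (only one effort-in slot at J2)
bond 0 |TF1  (through TF1, causality passes straight; one stroke at TF1)
bond 2 |J1  (J1 needs exactly one e-in)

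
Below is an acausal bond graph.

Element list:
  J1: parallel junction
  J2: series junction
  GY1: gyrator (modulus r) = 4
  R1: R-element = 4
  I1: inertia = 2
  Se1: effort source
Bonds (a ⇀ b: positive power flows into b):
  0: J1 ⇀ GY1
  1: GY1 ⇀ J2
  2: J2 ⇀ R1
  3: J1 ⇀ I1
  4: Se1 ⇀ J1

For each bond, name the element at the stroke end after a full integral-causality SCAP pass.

b4 |J1  (source Se1 imposes e)
b0 |GY1  (common-e at J1 fixed by 4)
b3 |I1  (J1: bond 4 brought effort, rest push out)
b1 |GY1  (through GY1, causality inverts; strokes same side of GY1)
b2 |J2  (1-jn J2 has f-setter on 1)

b0 |GY1
b1 |GY1
b2 |J2
b3 |I1
b4 |J1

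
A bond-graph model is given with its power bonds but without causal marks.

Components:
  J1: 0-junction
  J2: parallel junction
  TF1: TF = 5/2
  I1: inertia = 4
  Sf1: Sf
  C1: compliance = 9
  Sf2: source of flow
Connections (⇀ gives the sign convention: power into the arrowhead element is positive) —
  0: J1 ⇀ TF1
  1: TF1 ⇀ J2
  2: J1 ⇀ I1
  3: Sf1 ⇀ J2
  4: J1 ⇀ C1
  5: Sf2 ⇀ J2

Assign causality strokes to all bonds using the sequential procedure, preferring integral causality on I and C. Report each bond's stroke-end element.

β3 |Sf1  (Sf1: flow source, stroke at near end)
β5 |Sf2  (source Sf2 imposes f)
β1 |J2  (J2 needs exactly one e-in)
β0 |TF1  (through TF1, causality passes straight; one stroke at TF1)
β2 |I1  (I1 outputs flow p/I1)
β4 |J1  (J1: last free bond brings effort in)

β0 |TF1
β1 |J2
β2 |I1
β3 |Sf1
β4 |J1
β5 |Sf2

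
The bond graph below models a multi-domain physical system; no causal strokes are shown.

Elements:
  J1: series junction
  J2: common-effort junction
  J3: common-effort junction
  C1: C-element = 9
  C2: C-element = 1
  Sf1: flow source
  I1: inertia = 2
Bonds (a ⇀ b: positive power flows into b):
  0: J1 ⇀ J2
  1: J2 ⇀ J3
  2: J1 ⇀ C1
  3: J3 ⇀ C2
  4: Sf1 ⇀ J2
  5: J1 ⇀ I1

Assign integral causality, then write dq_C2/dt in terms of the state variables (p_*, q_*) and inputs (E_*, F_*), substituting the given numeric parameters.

dq_C2/dt = F_Sf1 + p_I1/2

#4 stroke→Sf1  (source Sf1 imposes f)
#2 stroke→J1  (C1 integral (e out))
#3 stroke→J3  (C2: C, integral causality)
#1 stroke→J2  (J3: bond 3 brought effort, rest push out)
#0 stroke→J1  (J2 effort already set via bond 1)
#5 stroke→I1  (only one flow-in slot at J1)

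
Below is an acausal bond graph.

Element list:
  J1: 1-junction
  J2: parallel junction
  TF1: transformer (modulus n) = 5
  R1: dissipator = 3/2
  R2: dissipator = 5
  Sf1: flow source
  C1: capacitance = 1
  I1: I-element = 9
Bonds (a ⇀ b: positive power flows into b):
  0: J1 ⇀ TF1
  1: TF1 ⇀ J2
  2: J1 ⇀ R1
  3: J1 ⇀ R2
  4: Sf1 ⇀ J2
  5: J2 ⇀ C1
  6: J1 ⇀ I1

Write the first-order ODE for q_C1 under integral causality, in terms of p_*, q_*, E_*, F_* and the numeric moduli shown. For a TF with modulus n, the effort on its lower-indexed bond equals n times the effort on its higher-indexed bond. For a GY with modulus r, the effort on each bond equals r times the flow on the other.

#4 →Sf1  (Sf1: flow source, stroke at near end)
#5 →J2  (C1: C, integral causality)
#1 →TF1  (J2 effort already set via bond 5)
#0 →J1  (TF1 one-in-one-out from 1)
#6 →I1  (I1 outputs flow p/I1)
#2 →J1  (J1: bond 6 brought flow, rest push out)
#3 →J1  (J1: bond 6 brought flow, rest push out)

dq_C1/dt = F_Sf1 + 5*p_I1/9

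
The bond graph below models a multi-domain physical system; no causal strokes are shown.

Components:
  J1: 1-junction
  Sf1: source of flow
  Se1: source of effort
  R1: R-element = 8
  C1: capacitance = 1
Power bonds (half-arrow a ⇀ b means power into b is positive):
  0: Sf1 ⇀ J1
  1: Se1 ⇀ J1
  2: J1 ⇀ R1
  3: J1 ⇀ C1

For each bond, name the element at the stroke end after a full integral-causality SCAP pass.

β0 stroke at Sf1  (Sf1 fixes flow; stroke at Sf1)
β1 stroke at J1  (source Se1 imposes e)
β2 stroke at J1  (J1: bond 0 brought flow, rest push out)
β3 stroke at J1  (1-jn J1 has f-setter on 0)

b0 stroke→Sf1
b1 stroke→J1
b2 stroke→J1
b3 stroke→J1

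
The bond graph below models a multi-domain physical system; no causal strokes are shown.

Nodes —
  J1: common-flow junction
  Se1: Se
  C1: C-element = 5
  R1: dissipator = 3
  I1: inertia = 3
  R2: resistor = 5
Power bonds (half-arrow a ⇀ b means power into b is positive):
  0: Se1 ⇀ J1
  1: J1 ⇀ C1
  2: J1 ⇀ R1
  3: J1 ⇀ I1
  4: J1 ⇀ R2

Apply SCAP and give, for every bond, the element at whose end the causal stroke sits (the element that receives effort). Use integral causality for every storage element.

#0 →J1
#1 →J1
#2 →J1
#3 →I1
#4 →J1

bond 0 stroke→J1  (source Se1 imposes e)
bond 1 stroke→J1  (C1 integral (e out))
bond 3 stroke→I1  (I1 outputs flow p/I1)
bond 2 stroke→J1  (common-f at J1 fixed by 3)
bond 4 stroke→J1  (common-f at J1 fixed by 3)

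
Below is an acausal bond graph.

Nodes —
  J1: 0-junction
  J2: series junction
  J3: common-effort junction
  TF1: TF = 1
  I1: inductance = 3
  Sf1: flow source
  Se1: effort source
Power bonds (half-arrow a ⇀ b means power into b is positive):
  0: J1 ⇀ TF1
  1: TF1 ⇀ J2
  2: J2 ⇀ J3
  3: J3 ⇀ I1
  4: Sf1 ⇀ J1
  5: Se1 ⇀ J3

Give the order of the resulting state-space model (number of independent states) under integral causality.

1  (I1 all integral)

β4 stroke→Sf1  (Sf1 fixes flow; stroke at Sf1)
β5 stroke→J3  (source Se1 imposes e)
β0 stroke→J1  (J1 needs exactly one e-in)
β2 stroke→J2  (J3: bond 5 brought effort, rest push out)
β3 stroke→I1  (0-jn J3 has e-setter on 5)
β1 stroke→TF1  (TF1: transformer flips bond 0)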